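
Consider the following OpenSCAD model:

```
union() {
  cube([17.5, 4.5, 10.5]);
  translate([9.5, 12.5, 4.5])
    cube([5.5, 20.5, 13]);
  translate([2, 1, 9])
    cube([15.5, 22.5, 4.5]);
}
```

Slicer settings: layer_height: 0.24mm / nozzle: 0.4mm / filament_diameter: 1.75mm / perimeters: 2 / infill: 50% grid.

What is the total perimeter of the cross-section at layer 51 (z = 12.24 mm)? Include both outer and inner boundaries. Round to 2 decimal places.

95.00 mm

At z = 12.24 mm: the cube does not reach this height (z outside [0, 10.5]); the cube at (9.5, 12.5) (footprint 5.5×20.5) is included at this height (perimeter 52.00 mm); the cube at (2, 1) is present — its section is the full 15.5×22.5 rectangle (perimeter 76.00 mm); Merging all regions: the regions partially overlap (shared area 60.50 mm²), so the edge portions inside another operand are dropped and the merged outline is re-measured after clipping — boundary = 95.00 mm. Overall, the cross-section is a single solid region. Total boundary length (outer) = 95.00 mm.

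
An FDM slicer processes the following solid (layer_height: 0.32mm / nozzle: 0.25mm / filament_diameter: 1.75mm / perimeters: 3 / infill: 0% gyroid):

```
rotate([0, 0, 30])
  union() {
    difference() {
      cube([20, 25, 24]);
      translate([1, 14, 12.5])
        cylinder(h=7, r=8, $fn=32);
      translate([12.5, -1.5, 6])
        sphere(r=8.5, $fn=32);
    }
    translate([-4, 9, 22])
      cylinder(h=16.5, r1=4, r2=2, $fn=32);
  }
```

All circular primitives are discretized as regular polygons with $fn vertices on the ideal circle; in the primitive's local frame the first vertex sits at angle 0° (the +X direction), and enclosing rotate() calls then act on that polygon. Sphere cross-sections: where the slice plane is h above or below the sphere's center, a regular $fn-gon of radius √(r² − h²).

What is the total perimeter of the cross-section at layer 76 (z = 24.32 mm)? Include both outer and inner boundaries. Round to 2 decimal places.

At z = 24.32 mm: the cube is not intersected at this z (z outside [0, 24]); the cylinder at (1, 14) is not intersected at this z (z outside [12.5, 19.5]); the sphere at (12.5, -1.5) does not reach this height (|z−center|=18.320 > r=8.5); Subtracting the remaining from the first: the first operand is absent here, so nothing remains; the cone at (-4, 9) contributes a regular 32-gon of circumradius 3.719 (interpolated between r1=4 and r2=2 at t=0.141) (perimeter = 2·32·3.719·sin(180°/32) = 23.33 mm); Combining (union): only the cone at (-4, 9) is present, so the union is just that shape — boundary = 23.33 mm; (whole slice rotated 30° about Z — lengths, areas and connectivity unchanged). Overall, the cross-section is a single solid region. Total boundary length (outer) = 23.33 mm.

23.33 mm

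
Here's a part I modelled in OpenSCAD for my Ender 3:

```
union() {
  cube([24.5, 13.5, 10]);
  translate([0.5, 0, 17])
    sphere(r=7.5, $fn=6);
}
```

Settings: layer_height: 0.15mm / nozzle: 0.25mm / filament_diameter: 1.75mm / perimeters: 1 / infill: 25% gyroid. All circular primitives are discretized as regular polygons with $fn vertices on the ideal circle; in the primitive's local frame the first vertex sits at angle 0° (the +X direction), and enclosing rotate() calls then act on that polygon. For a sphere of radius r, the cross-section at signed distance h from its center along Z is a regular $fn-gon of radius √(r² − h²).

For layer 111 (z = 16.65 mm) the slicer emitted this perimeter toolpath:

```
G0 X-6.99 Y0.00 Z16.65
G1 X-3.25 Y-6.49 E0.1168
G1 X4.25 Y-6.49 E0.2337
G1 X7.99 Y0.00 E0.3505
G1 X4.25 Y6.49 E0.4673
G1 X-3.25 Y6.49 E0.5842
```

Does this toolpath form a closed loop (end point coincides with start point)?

no

Start point (G0): (-6.99, 0.00). End point (last G1): the path does not return to the start — open.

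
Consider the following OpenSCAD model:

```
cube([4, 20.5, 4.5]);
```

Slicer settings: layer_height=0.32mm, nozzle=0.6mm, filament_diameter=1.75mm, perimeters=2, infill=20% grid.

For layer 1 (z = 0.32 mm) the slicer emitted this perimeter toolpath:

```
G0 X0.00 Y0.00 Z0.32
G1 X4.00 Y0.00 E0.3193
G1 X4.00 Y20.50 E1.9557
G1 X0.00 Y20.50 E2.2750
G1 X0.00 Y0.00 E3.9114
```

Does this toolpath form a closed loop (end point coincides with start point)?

Start point (G0): (0.00, 0.00). End point (last G1): the path returns to the start — closed.

yes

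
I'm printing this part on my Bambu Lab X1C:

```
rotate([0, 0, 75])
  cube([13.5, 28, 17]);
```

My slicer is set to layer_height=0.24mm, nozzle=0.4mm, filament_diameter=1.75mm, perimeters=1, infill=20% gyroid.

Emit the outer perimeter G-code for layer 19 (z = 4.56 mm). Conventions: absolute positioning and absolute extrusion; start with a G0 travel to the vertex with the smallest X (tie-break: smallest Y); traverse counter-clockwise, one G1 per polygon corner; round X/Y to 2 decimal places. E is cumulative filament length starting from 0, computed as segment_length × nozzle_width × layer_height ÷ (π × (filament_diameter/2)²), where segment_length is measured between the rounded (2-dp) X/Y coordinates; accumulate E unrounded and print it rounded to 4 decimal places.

At z = 4.56 mm: the cube (footprint 13.5×28) is included at this height; (rotated 75° about Z; rotation is an isometry so areas/perimeters/island counts are preserved). The outline is a single polygon with 4 vertices. Extrusion per mm of travel: 0.4 × 0.24 / (π × 0.875²) = 0.039912. Accumulating E over each segment gives final E = 3.3127.

G0 X-27.05 Y7.25 Z4.56
G1 X0.00 Y0.00 E1.1177
G1 X3.49 Y13.04 E1.6565
G1 X-23.55 Y20.29 E2.7738
G1 X-27.05 Y7.25 E3.3127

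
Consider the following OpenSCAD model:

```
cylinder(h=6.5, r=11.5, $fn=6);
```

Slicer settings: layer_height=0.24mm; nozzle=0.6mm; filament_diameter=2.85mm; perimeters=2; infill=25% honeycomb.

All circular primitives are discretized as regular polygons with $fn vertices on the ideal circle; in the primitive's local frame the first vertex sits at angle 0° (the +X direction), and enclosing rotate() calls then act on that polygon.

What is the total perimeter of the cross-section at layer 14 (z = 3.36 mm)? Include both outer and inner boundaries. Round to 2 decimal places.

At z = 3.36 mm: the r=11.5 cylinder gives a regular 6-gon of circumradius 11.5 (constant along its height) (perimeter = 2·6·11.500·sin(180°/6) = 69.00 mm). Overall, the cross-section is a single solid region. Total boundary length (outer) = 69.00 mm.

69.00 mm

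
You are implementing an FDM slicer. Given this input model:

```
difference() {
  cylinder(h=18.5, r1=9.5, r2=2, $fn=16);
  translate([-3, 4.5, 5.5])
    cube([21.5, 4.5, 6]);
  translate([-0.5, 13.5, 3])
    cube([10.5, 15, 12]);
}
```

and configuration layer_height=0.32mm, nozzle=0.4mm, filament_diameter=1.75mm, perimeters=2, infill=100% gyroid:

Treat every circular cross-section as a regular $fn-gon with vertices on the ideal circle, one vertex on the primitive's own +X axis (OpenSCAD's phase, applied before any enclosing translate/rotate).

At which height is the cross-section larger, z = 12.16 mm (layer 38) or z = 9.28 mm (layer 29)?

Layer 38 (z = 12.16): the cone: at t=0.657 of its height the radius interpolates to r₁+(r₂−r₁)t = 4.570, giving a regular 16-gon of that circumradius (area = (16/2)·4.570²·sin(360°/16) = 63.95 mm²); the cube at (-3, 4.5) is absent (z outside [5.5, 11.5]); the cube at (-0.5, 13.5) (footprint 10.5×15) is included at this height (area 157.50 mm²); After the difference (first − rest): starting from the cone (63.95 mm²), the 10.5×15 cube at (-0.5, 13.5) misses the remaining region (no effect) — area = 63.95 mm². So its area = 63.95 mm². Layer 29 (z = 9.28): the cone contributes a regular 16-gon of circumradius 5.738 (interpolated between r1=9.5 and r2=2 at t=0.502) (area = (16/2)·5.738²·sin(360°/16) = 100.79 mm²); the cube at (-3, 4.5) (footprint 21.5×4.5) is included at this height (area 96.75 mm²); the cube at (-0.5, 13.5) is present — its section is the full 10.5×15 rectangle (area 157.50 mm²); Subtracting the remaining from the first: starting from the cone (100.79 mm²), the 21.5×4.5 cube at (-3, 4.5) partially overlaps it — only the 5.39 mm² overlap (of its 96.75 mm²) is removed, clipping the outline; the 10.5×15 cube at (-0.5, 13.5) misses the remaining region (no effect) — area = 95.41 mm². So its area = 95.41 mm². Layer 29 is larger (95.41 vs 63.95 mm²).

layer 29 (z = 9.28 mm)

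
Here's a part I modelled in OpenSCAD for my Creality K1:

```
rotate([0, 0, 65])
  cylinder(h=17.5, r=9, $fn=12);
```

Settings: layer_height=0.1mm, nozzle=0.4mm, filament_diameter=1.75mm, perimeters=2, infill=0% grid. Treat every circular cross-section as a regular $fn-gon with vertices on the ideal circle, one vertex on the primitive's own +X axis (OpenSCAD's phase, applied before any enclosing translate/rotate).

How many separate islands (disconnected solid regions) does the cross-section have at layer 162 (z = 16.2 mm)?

At z = 16.2 mm: the r=9 cylinder contributes a regular 12-gon of circumradius 9; (whole slice rotated 65° about Z — lengths, areas and connectivity unchanged). Overall, the cross-section is a single solid region. Island count = 1.

1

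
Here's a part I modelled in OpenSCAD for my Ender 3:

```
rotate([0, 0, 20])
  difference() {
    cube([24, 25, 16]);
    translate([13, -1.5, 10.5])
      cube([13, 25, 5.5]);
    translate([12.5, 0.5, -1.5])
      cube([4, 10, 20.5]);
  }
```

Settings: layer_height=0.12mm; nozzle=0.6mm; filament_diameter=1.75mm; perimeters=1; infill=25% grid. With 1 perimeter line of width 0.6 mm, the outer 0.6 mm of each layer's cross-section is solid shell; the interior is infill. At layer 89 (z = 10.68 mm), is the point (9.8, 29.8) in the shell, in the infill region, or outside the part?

At z = 10.68 mm: the cube (footprint 24×25) is included at this height; the cube at (13, -1.5) is present — its section is the full 13×25 rectangle; the cube at (12.5, 0.5) (footprint 4×10) is included at this height; Taking the first minus the rest: starting from the 24×25 cube, the 13×25 cube at (13, -1.5) partially overlaps it — only the 258.50 mm² overlap (of its 325.00 mm²) is removed, clipping the outline; the 4×10 cube at (12.5, 0.5) partially overlaps it — only the 5.00 mm² overlap (of its 40.00 mm²) is removed, clipping the outline — 1 connected region; (rotated 20° about Z; rotation is an isometry so areas/perimeters/island counts are preserved). Overall, the cross-section is a single solid region. Undo the 20° rotation: the query point maps to (19.401, 24.651) in the un-rotated model frame. The nearest boundary edge runs (0.00, 25.00)→(24.00, 25.00); distance from the point to it = 0.35 mm. The point is inside the cross-section, 0.35 mm from the nearest boundary — within the 0.6 mm shell band (1 × 0.6).

shell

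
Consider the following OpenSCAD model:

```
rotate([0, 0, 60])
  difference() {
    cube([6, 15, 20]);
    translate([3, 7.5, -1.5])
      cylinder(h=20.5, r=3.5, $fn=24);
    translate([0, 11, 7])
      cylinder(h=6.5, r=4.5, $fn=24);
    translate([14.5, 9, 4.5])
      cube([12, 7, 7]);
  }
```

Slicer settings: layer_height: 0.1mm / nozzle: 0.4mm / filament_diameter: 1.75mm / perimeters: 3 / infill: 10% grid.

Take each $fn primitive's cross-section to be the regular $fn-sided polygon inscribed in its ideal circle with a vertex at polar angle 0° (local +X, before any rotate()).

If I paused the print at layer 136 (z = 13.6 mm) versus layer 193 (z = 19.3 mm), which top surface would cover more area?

layer 193 (z = 19.3 mm)

Layer 136 (z = 13.6): the cube is present — its section is the full 6×15 rectangle (area 90.00 mm²); the cylinder at (3, 7.5): section is a regular 24-gon, circumradius r=3.5 (area = (24/2)·3.500²·sin(360°/24) = 38.05 mm²); the cylinder at (0, 11) does not reach this height (z outside [7, 13.5]); the cube at (14.5, 9) does not reach this height (z outside [4.5, 11.5]); After the difference (first − rest): starting from the 6×15 cube (90.00 mm²), the r=3.5 cylinder at (3, 7.5) partially overlaps it — only the 35.75 mm² overlap (of its 38.05 mm²) is removed, clipping the outline — area = 54.25 mm²; (rotated 60° about Z; rotation is an isometry so areas/perimeters/island counts are preserved). So its area = 54.25 mm². Layer 193 (z = 19.3): the cube is present — its section is the full 6×15 rectangle (area 90.00 mm²); the cylinder at (3, 7.5) is not intersected at this z (z outside [-1.5, 19]); the cylinder at (0, 11) does not reach this height (z outside [7, 13.5]); the cube at (14.5, 9) is not intersected at this z (z outside [4.5, 11.5]); Subtracting the remaining from the first: none of the subtracted shapes is present at this height, so the 6×15 cube is unchanged — area = 90.00 mm²; (whole slice rotated 60° about Z — lengths, areas and connectivity unchanged). So its area = 90.00 mm². Layer 193 is larger (90.00 vs 54.25 mm²).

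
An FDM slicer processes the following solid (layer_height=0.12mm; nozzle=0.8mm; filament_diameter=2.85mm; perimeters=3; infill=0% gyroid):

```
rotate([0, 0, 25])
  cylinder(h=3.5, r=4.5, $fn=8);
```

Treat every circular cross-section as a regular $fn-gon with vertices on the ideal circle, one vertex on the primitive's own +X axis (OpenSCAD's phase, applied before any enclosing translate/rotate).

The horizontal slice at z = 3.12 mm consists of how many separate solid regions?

At z = 3.12 mm: the r=4.5 cylinder gives a regular 8-gon of circumradius 4.5 (constant along its height); (rotated 25° about Z; rotation is an isometry so areas/perimeters/island counts are preserved). The result has 1 disconnected region.

1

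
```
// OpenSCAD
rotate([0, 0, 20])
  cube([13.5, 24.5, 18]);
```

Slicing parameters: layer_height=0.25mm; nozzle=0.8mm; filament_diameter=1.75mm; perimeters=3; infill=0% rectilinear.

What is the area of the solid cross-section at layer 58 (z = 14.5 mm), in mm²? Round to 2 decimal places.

330.75 mm²

At z = 14.5 mm: the cube is present — its section is the full 13.5×24.5 rectangle (area 330.75 mm²); (whole slice rotated 20° about Z — lengths, areas and connectivity unchanged). Overall, the cross-section is a single solid region. Net area = 330.75 mm².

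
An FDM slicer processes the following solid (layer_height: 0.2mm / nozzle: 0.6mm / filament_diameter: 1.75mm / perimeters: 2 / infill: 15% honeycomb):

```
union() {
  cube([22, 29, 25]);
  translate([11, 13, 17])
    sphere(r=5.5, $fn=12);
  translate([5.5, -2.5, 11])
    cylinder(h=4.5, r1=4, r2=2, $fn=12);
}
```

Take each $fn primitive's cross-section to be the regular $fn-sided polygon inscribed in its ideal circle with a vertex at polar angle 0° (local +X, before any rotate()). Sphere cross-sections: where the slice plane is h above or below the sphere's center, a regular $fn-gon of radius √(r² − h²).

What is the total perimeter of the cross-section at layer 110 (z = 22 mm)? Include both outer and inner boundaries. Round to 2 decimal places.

At z = 22 mm: the cube is present — its section is the full 22×29 rectangle (perimeter 102.00 mm); the r=5.5 sphere at (11, 13) contributes a regular 12-gon of circumradius √(5.5²−5²) = 2.291 (perimeter = 2·12·2.291·sin(180°/12) = 14.23 mm); the cone at (5.5, -2.5) is absent (z outside [11, 15.5]); Combining (union): the r=5.5 sphere at (11, 13) lies entirely inside the 22×29 cube, so the union is just the 22×29 cube — boundary = 102.00 mm. Overall, the cross-section is a single solid region. Total boundary length (outer) = 102.00 mm.

102.00 mm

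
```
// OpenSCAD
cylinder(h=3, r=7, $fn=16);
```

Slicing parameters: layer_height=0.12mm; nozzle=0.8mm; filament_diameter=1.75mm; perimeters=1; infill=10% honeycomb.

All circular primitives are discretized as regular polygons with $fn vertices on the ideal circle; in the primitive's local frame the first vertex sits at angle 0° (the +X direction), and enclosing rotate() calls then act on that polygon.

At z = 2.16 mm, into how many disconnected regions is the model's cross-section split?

At z = 2.16 mm: the r=7 cylinder contributes a regular 16-gon of circumradius 7. The result has 1 disconnected region.

1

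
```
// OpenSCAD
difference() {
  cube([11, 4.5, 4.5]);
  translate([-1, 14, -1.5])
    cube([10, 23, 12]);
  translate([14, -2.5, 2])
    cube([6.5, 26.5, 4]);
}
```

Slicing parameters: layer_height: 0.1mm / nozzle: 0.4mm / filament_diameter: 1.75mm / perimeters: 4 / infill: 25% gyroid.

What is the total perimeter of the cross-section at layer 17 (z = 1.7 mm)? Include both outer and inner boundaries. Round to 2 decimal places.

At z = 1.7 mm: the 11×4.5 cube contributes its full rectangle (perimeter 31.00 mm); the 10×23 cube at (-1, 14) contributes its full rectangle (perimeter 66.00 mm); the cube at (14, -2.5) does not reach this height (z outside [2, 6]); Subtracting the remaining from the first: starting from the 11×4.5 cube, the 10×23 cube at (-1, 14) misses the remaining region (no effect) — boundary = 31.00 mm. Overall, the cross-section is a single solid region. Total boundary length (outer) = 31.00 mm.

31.00 mm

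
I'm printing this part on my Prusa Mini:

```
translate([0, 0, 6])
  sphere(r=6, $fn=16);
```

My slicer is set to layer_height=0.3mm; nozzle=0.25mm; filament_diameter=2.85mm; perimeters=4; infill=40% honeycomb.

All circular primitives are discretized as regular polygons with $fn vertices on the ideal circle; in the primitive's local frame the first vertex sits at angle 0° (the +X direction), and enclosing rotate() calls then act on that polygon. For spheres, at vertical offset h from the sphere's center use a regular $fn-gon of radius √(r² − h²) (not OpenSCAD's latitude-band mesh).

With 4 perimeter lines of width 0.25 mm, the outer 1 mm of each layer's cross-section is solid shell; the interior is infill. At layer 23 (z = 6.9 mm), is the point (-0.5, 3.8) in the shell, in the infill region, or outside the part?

At z = 6.9 mm: the r=6 sphere slices to a regular 16-gon of circumradius 5.932 (√(r²−h²) with h=0.9 from center). Overall, the cross-section is a single solid region. The nearest boundary edge runs (0.00, 5.93)→(-2.27, 5.48); distance from the point to it = 1.99 mm. The point is inside the cross-section and 1.99 mm from the nearest boundary — more than the 1 mm shell width (4 × 0.25), so it's in the infill interior.

infill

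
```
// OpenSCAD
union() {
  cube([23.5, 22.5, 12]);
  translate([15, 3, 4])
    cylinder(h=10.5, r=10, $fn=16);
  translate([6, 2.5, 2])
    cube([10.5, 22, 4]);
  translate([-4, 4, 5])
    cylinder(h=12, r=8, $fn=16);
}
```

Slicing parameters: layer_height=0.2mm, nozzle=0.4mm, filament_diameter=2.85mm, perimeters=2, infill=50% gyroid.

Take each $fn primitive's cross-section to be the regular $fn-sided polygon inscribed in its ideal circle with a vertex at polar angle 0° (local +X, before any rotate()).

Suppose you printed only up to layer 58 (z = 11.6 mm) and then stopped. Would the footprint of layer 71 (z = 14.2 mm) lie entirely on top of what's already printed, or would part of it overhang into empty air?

entirely on top

Compare the two slices. At z = 11.6: the cube is present — its section is the full 23.5×22.5 rectangle (area 528.75 mm²); the cylinder at (15, 3): section is a regular 16-gon, circumradius r=10 (area = (16/2)·10.000²·sin(360°/16) = 306.15 mm²); the cube at (6, 2.5) does not reach this height (z outside [2, 6]); the cylinder at (-4, 4): section is a regular 16-gon, circumradius r=8 (area = (16/2)·8.000²·sin(360°/16) = 195.93 mm²); Merging all regions: the regions partially overlap — summed areas 1030.83 mm² minus the doubly-counted overlap 235.97 mm² gives 794.86 mm² — area = 794.86 mm². At z = 14.2: the cube does not reach this height (z outside [0, 12]); the r=10 cylinder at (15, 3) gives a regular 16-gon of circumradius 10 (constant along its height) (area = (16/2)·10.000²·sin(360°/16) = 306.15 mm²); the cube at (6, 2.5) does not reach this height (z outside [2, 6]); the r=8 cylinder at (-4, 4) gives a regular 16-gon of circumradius 8 (constant along its height) (area = (16/2)·8.000²·sin(360°/16) = 195.93 mm²); Taking the union: the 2 present regions are separate (no shared area or edge), so areas and boundary lengths simply add and each stays a separate island — area = 502.08 mm². Checking containment: the cross-section at z = 14.2 is a subset of the cross-section at z = 11.6.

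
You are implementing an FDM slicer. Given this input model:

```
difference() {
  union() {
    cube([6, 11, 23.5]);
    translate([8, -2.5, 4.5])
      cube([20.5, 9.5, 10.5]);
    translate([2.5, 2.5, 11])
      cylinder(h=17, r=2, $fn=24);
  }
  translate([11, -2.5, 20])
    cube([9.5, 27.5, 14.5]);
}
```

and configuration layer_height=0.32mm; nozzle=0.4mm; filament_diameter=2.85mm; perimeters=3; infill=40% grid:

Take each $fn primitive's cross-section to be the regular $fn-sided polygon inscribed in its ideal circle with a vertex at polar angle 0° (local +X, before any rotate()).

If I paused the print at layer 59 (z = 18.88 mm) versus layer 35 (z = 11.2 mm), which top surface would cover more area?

layer 35 (z = 11.2 mm)

Layer 59 (z = 18.88): the 6×11 cube contributes its full rectangle (area 66.00 mm²); the cube at (8, -2.5) is not intersected at this z (z outside [4.5, 15]); the r=2 cylinder at (2.5, 2.5) gives a regular 24-gon of circumradius 2 (constant along its height) (area = (24/2)·2.000²·sin(360°/24) = 12.42 mm²); Combining (union): the r=2 cylinder at (2.5, 2.5) lies entirely inside the 6×11 cube, so the union is just the 6×11 cube — area = 66.00 mm²; the cube at (11, -2.5) does not reach this height (z outside [20, 34.5]); After the difference (first − rest): none of the subtracted shapes is present at this height, so the result so far is unchanged — area = 66.00 mm². So its area = 66.00 mm². Layer 35 (z = 11.2): the 6×11 cube contributes its full rectangle (area 66.00 mm²); the cube at (8, -2.5) is present — its section is the full 20.5×9.5 rectangle (area 194.75 mm²); the r=2 cylinder at (2.5, 2.5) contributes a regular 24-gon of circumradius 2 (area = (24/2)·2.000²·sin(360°/24) = 12.42 mm²); Combining (union): the regions partially overlap — summed areas 273.17 mm² minus the doubly-counted overlap 12.42 mm² gives 260.75 mm² — area = 260.75 mm²; the cube at (11, -2.5) does not reach this height (z outside [20, 34.5]); After the difference (first − rest): none of the subtracted shapes is present at this height, so that combined region is unchanged — area = 260.75 mm². So its area = 260.75 mm². Layer 35 is larger (260.75 vs 66.00 mm²).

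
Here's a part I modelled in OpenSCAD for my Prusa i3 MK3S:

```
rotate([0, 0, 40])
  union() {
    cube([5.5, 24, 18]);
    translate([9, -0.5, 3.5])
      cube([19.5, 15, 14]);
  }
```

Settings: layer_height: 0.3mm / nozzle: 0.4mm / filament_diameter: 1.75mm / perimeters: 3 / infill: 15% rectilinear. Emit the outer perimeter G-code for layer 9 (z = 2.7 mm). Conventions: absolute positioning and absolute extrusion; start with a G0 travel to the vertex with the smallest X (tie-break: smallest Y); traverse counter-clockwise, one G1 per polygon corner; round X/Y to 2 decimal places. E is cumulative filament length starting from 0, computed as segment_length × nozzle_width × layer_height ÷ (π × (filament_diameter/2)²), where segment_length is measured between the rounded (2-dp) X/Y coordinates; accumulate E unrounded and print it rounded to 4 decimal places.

G0 X-15.43 Y18.39 Z2.70
G1 X0.00 Y0.00 E1.1977
G1 X4.21 Y3.54 E1.4721
G1 X-11.21 Y21.92 E2.6690
G1 X-15.43 Y18.39 E2.9435

At z = 2.7 mm: the 5.5×24 cube contributes its full rectangle; the cube at (9, -0.5) does not reach this height (z outside [3.5, 17.5]); Taking the union: only the 5.5×24 cube is present, so the union is just that shape — 1 connected region; (whole slice rotated 40° about Z — lengths, areas and connectivity unchanged). The outline is a single polygon with 4 vertices. Extrusion per mm of travel: 0.4 × 0.3 / (π × 0.875²) = 0.049890. Accumulating E over each segment gives final E = 2.9435.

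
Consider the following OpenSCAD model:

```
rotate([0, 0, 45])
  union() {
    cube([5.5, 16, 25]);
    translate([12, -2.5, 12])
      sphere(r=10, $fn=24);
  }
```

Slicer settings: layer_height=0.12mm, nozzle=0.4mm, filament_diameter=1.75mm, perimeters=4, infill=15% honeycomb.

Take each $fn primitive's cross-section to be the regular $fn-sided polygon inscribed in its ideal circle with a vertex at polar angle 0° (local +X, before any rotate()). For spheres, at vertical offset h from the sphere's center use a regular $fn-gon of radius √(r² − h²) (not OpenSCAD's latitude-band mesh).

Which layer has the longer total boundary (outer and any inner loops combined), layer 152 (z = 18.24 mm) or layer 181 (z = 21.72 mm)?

layer 152 (z = 18.24 mm)

Layer 152 (z = 18.24): the cube (footprint 5.5×16) is included at this height (perimeter 43.00 mm); the r=10 sphere at (12, -2.5) slices to a regular 24-gon of circumradius 7.814 (√(r²−h²) with h=6.24 from center) (perimeter = 2·24·7.814·sin(180°/24) = 48.96 mm); Taking the union: the regions partially overlap (shared area 0.83 mm²), so the edge portions inside another operand are dropped and the merged outline is re-measured after clipping — boundary = 87.39 mm; (whole slice rotated 45° about Z — lengths, areas and connectivity unchanged). So its perimeter = 87.39 mm. Layer 181 (z = 21.72): the cube (footprint 5.5×16) is included at this height (perimeter 43.00 mm); the r=10 sphere at (12, -2.5) slices to a regular 24-gon of circumradius 2.350 (√(r²−h²) with h=9.72 from center) (perimeter = 2·24·2.350·sin(180°/24) = 14.72 mm); Merging all regions: the 2 present regions are separate (no shared area or edge), so areas and boundary lengths simply add and each stays a separate island — boundary = 57.72 mm; (rotated 45° about Z; rotation is an isometry so areas/perimeters/island counts are preserved). So its perimeter = 57.72 mm. Layer 152 is larger (87.39 vs 57.72 mm).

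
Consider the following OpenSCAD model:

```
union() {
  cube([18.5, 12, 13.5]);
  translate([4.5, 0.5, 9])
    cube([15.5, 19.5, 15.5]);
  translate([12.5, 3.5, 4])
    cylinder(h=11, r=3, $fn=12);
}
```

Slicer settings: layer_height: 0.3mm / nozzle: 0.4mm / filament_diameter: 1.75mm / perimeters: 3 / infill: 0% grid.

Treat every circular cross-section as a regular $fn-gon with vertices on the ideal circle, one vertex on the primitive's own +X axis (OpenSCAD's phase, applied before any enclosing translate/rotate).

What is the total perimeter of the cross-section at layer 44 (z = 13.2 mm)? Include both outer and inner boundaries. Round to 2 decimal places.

80.00 mm

At z = 13.2 mm: the cube (footprint 18.5×12) is included at this height (perimeter 61.00 mm); the cube at (4.5, 0.5) is present — its section is the full 15.5×19.5 rectangle (perimeter 70.00 mm); the cylinder at (12.5, 3.5): section is a regular 12-gon, circumradius r=3 (perimeter = 2·12·3.000·sin(180°/12) = 18.63 mm); Merging all regions: the regions partially overlap (shared area 188.00 mm²), so the edge portions inside another operand are dropped and the merged outline is re-measured after clipping — boundary = 80.00 mm. Overall, the cross-section is a single solid region. Total boundary length (outer) = 80.00 mm.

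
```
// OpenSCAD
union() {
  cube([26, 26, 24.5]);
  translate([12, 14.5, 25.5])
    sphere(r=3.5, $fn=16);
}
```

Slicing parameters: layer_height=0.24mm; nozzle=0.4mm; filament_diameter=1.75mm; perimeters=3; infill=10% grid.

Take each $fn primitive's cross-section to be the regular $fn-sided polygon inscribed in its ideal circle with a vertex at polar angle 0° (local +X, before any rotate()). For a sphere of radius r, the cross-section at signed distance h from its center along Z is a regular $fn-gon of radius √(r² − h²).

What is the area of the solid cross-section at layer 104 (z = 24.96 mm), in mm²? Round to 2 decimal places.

36.61 mm²

At z = 24.96 mm: the cube is not intersected at this z (z outside [0, 24.5]); the r=3.5 sphere at (12, 14.5) contributes a regular 16-gon of circumradius √(3.5²−0.54²) = 3.458 (area = (16/2)·3.458²·sin(360°/16) = 36.61 mm²); Taking the union: only the r=3.5 sphere at (12, 14.5) is present, so the union is just that shape — area = 36.61 mm². Overall, the cross-section is a single solid region. Net area = 36.61 mm².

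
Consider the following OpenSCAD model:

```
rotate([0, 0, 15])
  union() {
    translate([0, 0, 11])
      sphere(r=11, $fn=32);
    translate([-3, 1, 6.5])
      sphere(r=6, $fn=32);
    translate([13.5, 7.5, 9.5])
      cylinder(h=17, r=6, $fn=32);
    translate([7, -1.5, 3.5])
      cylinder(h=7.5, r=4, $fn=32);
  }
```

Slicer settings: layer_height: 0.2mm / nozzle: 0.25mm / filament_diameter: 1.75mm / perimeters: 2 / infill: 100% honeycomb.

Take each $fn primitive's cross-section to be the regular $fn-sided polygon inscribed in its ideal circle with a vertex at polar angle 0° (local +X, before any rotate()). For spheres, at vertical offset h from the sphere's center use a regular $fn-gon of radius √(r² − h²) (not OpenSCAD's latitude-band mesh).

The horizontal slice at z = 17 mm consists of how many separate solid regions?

2

At z = 17 mm: the r=11 sphere slices to a regular 32-gon of circumradius 9.220 (√(r²−h²) with h=6 from center); the sphere at (-3, 1) is absent (|z−center|=10.500 > r=6); the cylinder at (13.5, 7.5): section is a regular 32-gon, circumradius r=6; the cylinder at (7, -1.5) is not intersected at this z (z outside [3.5, 11]); Merging all regions: the 2 present regions are separate (no shared area or edge), so areas and boundary lengths simply add and each stays a separate island — 2 connected regions; (rotated 15° about Z; rotation is an isometry so areas/perimeters/island counts are preserved). The result has 2 disconnected regions.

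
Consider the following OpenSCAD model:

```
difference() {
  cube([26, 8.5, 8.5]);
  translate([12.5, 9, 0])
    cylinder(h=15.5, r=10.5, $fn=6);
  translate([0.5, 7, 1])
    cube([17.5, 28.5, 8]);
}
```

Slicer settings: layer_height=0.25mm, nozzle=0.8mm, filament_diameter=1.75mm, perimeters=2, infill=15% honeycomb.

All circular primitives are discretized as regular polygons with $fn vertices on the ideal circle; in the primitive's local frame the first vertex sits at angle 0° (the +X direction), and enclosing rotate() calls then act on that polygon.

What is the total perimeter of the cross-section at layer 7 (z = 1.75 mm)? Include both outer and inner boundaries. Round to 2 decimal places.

58.23 mm

At z = 1.75 mm: the cube (footprint 26×8.5) is included at this height (perimeter 69.00 mm); the cylinder at (12.5, 9): section is a regular 6-gon, circumradius r=10.5 (perimeter = 2·6·10.500·sin(180°/6) = 63.00 mm); the cube at (0.5, 7) is present — its section is the full 17.5×28.5 rectangle (perimeter 92.00 mm); After the difference (first − rest): starting from the 26×8.5 cube, the r=10.5 cylinder at (12.5, 9) partially overlaps it — only the 131.88 mm² overlap (of its 286.44 mm²) is removed, clipping the outline; the 17.5×28.5 cube at (0.5, 7) partially overlaps it — only the 3.33 mm² overlap (of its 498.75 mm²) is removed, clipping the outline — boundary = 58.23 mm. Overall, the cross-section has 2 separate islands. Total boundary length (outer) = 58.23 mm.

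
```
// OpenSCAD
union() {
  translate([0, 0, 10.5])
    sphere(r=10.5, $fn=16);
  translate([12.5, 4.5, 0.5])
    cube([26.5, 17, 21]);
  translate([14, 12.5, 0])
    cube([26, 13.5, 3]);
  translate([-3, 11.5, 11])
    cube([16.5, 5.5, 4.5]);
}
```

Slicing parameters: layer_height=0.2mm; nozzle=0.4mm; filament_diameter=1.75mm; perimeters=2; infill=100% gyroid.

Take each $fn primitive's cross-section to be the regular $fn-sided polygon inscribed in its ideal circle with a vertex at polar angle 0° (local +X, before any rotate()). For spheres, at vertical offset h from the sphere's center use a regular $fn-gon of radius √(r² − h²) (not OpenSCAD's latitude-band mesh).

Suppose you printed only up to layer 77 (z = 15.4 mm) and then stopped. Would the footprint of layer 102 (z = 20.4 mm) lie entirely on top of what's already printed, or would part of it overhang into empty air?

Compare the two slices. At z = 15.4: the r=10.5 sphere slices to a regular 16-gon of circumradius 9.287 (√(r²−h²) with h=4.9 from center) (area = (16/2)·9.287²·sin(360°/16) = 264.02 mm²); the 26.5×17 cube at (12.5, 4.5) contributes its full rectangle (area 450.50 mm²); the cube at (14, 12.5) is not intersected at this z (z outside [0, 3]); the cube at (-3, 11.5) is present — its section is the full 16.5×5.5 rectangle (area 90.75 mm²); Combining (union): the regions partially overlap — summed areas 805.27 mm² minus the doubly-counted overlap 5.50 mm² gives 799.77 mm² — area = 799.77 mm². At z = 20.4: the sphere: section is a regular 16-gon, circumradius = √(r²−h²) = √(10.5²−9.9²) = 3.499 (area = (16/2)·3.499²·sin(360°/16) = 37.47 mm²); the cube at (12.5, 4.5) (footprint 26.5×17) is included at this height (area 450.50 mm²); the cube at (14, 12.5) is not intersected at this z (z outside [0, 3]); the cube at (-3, 11.5) is not intersected at this z (z outside [11, 15.5]); Combining (union): the 2 present regions are separate (no shared area or edge), so areas and boundary lengths simply add and each stays a separate island — area = 487.97 mm². Checking containment: the cross-section at z = 20.4 is a subset of the cross-section at z = 15.4.

entirely on top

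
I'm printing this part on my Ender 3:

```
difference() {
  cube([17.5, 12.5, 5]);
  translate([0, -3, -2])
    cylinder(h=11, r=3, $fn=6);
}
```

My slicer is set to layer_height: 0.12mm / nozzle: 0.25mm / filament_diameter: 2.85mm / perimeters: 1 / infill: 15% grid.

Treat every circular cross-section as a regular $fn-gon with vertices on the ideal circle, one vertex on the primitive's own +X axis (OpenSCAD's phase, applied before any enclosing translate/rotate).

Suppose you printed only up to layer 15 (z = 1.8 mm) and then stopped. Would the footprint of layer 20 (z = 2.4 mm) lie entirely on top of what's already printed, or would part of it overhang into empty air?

Compare the two slices. At z = 1.8: the 17.5×12.5 cube contributes its full rectangle (area 218.75 mm²); the cylinder at (0, -3): section is a regular 6-gon, circumradius r=3 (area = (6/2)·3.000²·sin(360°/6) = 23.38 mm²); After the difference (first − rest): starting from the 17.5×12.5 cube (218.75 mm²), the r=3 cylinder at (0, -3) misses the remaining region (no effect) — area = 218.75 mm². At z = 2.4: the cube (footprint 17.5×12.5) is included at this height (area 218.75 mm²); the r=3 cylinder at (0, -3) gives a regular 6-gon of circumradius 3 (constant along its height) (area = (6/2)·3.000²·sin(360°/6) = 23.38 mm²); Taking the first minus the rest: starting from the 17.5×12.5 cube (218.75 mm²), the r=3 cylinder at (0, -3) misses the remaining region (no effect) — area = 218.75 mm². Checking containment: the cross-section at z = 2.4 is a subset of the cross-section at z = 1.8.

entirely on top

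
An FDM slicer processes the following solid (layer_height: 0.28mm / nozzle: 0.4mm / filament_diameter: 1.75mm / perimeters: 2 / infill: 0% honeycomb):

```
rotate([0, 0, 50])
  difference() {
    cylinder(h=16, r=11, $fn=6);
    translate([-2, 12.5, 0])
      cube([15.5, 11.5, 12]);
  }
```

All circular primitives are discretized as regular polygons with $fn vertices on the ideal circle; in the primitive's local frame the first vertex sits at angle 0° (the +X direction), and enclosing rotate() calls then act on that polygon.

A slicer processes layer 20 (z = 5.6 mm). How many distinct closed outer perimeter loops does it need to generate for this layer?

At z = 5.6 mm: the r=11 cylinder gives a regular 6-gon of circumradius 11 (constant along its height); the cube at (-2, 12.5) (footprint 15.5×11.5) is included at this height; Subtracting the remaining from the first: starting from the r=11 cylinder, the 15.5×11.5 cube at (-2, 12.5) misses the remaining region (no effect) — 1 connected region; (whole slice rotated 50° about Z — lengths, areas and connectivity unchanged). The result has 1 disconnected region.

1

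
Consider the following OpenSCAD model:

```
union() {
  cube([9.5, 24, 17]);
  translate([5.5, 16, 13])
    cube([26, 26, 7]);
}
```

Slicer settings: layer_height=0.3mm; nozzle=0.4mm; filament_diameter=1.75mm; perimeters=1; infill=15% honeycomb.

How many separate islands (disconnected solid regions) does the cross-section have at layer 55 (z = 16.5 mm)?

At z = 16.5 mm: the cube (footprint 9.5×24) is included at this height; the 26×26 cube at (5.5, 16) contributes its full rectangle; Combining (union): the regions partially overlap (shared area 32.00 mm²), so overlapping operands fuse into one piece — 1 connected region. Overall, the cross-section is a single solid region. Island count = 1.

1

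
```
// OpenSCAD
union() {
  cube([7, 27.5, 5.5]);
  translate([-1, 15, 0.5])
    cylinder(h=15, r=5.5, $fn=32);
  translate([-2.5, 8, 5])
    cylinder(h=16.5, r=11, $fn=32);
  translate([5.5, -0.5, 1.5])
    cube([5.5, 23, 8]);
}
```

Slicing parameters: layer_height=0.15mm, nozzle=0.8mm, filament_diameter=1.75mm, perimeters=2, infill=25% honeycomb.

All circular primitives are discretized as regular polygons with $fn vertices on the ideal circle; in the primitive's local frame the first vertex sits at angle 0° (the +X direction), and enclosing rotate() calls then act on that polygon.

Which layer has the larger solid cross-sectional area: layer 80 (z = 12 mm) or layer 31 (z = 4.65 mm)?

layer 80 (z = 12 mm)

Layer 80 (z = 12): the cube is not intersected at this z (z outside [0, 5.5]); the cylinder at (-1, 15): section is a regular 32-gon, circumradius r=5.5 (area = (32/2)·5.500²·sin(360°/32) = 94.42 mm²); the r=11 cylinder at (-2.5, 8) gives a regular 32-gon of circumradius 11 (constant along its height) (area = (32/2)·11.000²·sin(360°/32) = 377.69 mm²); the cube at (5.5, -0.5) is absent (z outside [1.5, 9.5]); Combining (union): the regions partially overlap — summed areas 472.12 mm² minus the doubly-counted overlap 82.73 mm² gives 389.39 mm² — area = 389.39 mm². So its area = 389.39 mm². Layer 31 (z = 4.65): the cube (footprint 7×27.5) is included at this height (area 192.50 mm²); the cylinder at (-1, 15): section is a regular 32-gon, circumradius r=5.5 (area = (32/2)·5.500²·sin(360°/32) = 94.42 mm²); the cylinder at (-2.5, 8) is absent (z outside [5, 21.5]); the 5.5×23 cube at (5.5, -0.5) contributes its full rectangle (area 126.50 mm²); Combining (union): the regions partially overlap — summed areas 413.42 mm² minus the doubly-counted overlap 70.06 mm² gives 343.36 mm² — area = 343.36 mm². So its area = 343.36 mm². Layer 80 is larger (389.39 vs 343.36 mm²).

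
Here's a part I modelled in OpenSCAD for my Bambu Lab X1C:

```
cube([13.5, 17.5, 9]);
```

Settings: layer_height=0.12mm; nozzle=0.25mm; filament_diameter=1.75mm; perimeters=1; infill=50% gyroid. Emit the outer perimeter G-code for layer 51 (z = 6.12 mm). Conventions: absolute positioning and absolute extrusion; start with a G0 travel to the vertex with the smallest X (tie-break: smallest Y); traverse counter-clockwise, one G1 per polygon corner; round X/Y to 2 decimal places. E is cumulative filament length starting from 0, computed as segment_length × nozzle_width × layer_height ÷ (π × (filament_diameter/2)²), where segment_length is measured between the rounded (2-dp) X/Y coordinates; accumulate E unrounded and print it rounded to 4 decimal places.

G0 X0.00 Y0.00 Z6.12
G1 X13.50 Y0.00 E0.1684
G1 X13.50 Y17.50 E0.3866
G1 X0.00 Y17.50 E0.5550
G1 X0.00 Y0.00 E0.7733

At z = 6.12 mm: the cube (footprint 13.5×17.5) is included at this height. The outline is a single polygon with 4 vertices. Extrusion per mm of travel: 0.25 × 0.12 / (π × 0.875²) = 0.012473. Accumulating E over each segment gives final E = 0.7733.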